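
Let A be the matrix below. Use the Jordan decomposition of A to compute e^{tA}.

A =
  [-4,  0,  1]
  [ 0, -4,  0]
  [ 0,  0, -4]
e^{tA} =
  [exp(-4*t), 0, t*exp(-4*t)]
  [0, exp(-4*t), 0]
  [0, 0, exp(-4*t)]

Strategy: write A = P · J · P⁻¹ where J is a Jordan canonical form, so e^{tA} = P · e^{tJ} · P⁻¹, and e^{tJ} can be computed block-by-block.

A has Jordan form
J =
  [-4,  1,  0]
  [ 0, -4,  0]
  [ 0,  0, -4]
(up to reordering of blocks).

Per-block formulas:
  For a 2×2 Jordan block J_2(-4): exp(t · J_2(-4)) = e^(-4t)·(I + t·N), where N is the 2×2 nilpotent shift.
  For a 1×1 block at λ = -4: exp(t · [-4]) = [e^(-4t)].

After assembling e^{tJ} and conjugating by P, we get:

e^{tA} =
  [exp(-4*t), 0, t*exp(-4*t)]
  [0, exp(-4*t), 0]
  [0, 0, exp(-4*t)]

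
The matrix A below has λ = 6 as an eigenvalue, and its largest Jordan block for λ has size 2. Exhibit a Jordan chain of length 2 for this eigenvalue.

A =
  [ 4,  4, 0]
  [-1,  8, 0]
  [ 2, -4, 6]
A Jordan chain for λ = 6 of length 2:
v_1 = (-2, -1, 2)ᵀ
v_2 = (1, 0, 0)ᵀ

Let N = A − (6)·I. We want v_2 with N^2 v_2 = 0 but N^1 v_2 ≠ 0; then v_{j-1} := N · v_j for j = 2, …, 2.

Pick v_2 = (1, 0, 0)ᵀ.
Then v_1 = N · v_2 = (-2, -1, 2)ᵀ.

Sanity check: (A − (6)·I) v_1 = (0, 0, 0)ᵀ = 0. ✓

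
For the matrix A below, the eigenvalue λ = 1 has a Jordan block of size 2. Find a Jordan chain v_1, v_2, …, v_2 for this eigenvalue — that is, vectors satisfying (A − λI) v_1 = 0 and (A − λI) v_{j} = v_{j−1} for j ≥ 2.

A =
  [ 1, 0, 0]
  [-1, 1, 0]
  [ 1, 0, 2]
A Jordan chain for λ = 1 of length 2:
v_1 = (0, -1, 0)ᵀ
v_2 = (1, 0, -1)ᵀ

Let N = A − (1)·I. We want v_2 with N^2 v_2 = 0 but N^1 v_2 ≠ 0; then v_{j-1} := N · v_j for j = 2, …, 2.

Pick v_2 = (1, 0, -1)ᵀ.
Then v_1 = N · v_2 = (0, -1, 0)ᵀ.

Sanity check: (A − (1)·I) v_1 = (0, 0, 0)ᵀ = 0. ✓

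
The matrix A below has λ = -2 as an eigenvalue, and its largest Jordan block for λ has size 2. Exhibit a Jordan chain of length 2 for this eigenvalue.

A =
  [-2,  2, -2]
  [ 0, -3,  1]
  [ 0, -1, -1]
A Jordan chain for λ = -2 of length 2:
v_1 = (2, -1, -1)ᵀ
v_2 = (0, 1, 0)ᵀ

Let N = A − (-2)·I. We want v_2 with N^2 v_2 = 0 but N^1 v_2 ≠ 0; then v_{j-1} := N · v_j for j = 2, …, 2.

Pick v_2 = (0, 1, 0)ᵀ.
Then v_1 = N · v_2 = (2, -1, -1)ᵀ.

Sanity check: (A − (-2)·I) v_1 = (0, 0, 0)ᵀ = 0. ✓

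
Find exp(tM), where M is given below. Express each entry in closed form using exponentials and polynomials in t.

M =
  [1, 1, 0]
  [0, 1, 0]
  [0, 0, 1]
e^{tM} =
  [exp(t), t*exp(t), 0]
  [0, exp(t), 0]
  [0, 0, exp(t)]

Strategy: write M = P · J · P⁻¹ where J is a Jordan canonical form, so e^{tM} = P · e^{tJ} · P⁻¹, and e^{tJ} can be computed block-by-block.

M has Jordan form
J =
  [1, 1, 0]
  [0, 1, 0]
  [0, 0, 1]
(up to reordering of blocks).

Per-block formulas:
  For a 1×1 block at λ = 1: exp(t · [1]) = [e^(1t)].
  For a 2×2 Jordan block J_2(1): exp(t · J_2(1)) = e^(1t)·(I + t·N), where N is the 2×2 nilpotent shift.

After assembling e^{tJ} and conjugating by P, we get:

e^{tM} =
  [exp(t), t*exp(t), 0]
  [0, exp(t), 0]
  [0, 0, exp(t)]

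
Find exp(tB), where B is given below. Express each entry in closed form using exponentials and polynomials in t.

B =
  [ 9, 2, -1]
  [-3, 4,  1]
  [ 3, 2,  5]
e^{tB} =
  [3*t*exp(6*t) + exp(6*t), 2*t*exp(6*t), -t*exp(6*t)]
  [-3*t*exp(6*t), -2*t*exp(6*t) + exp(6*t), t*exp(6*t)]
  [3*t*exp(6*t), 2*t*exp(6*t), -t*exp(6*t) + exp(6*t)]

Strategy: write B = P · J · P⁻¹ where J is a Jordan canonical form, so e^{tB} = P · e^{tJ} · P⁻¹, and e^{tJ} can be computed block-by-block.

B has Jordan form
J =
  [6, 1, 0]
  [0, 6, 0]
  [0, 0, 6]
(up to reordering of blocks).

Per-block formulas:
  For a 2×2 Jordan block J_2(6): exp(t · J_2(6)) = e^(6t)·(I + t·N), where N is the 2×2 nilpotent shift.
  For a 1×1 block at λ = 6: exp(t · [6]) = [e^(6t)].

After assembling e^{tJ} and conjugating by P, we get:

e^{tB} =
  [3*t*exp(6*t) + exp(6*t), 2*t*exp(6*t), -t*exp(6*t)]
  [-3*t*exp(6*t), -2*t*exp(6*t) + exp(6*t), t*exp(6*t)]
  [3*t*exp(6*t), 2*t*exp(6*t), -t*exp(6*t) + exp(6*t)]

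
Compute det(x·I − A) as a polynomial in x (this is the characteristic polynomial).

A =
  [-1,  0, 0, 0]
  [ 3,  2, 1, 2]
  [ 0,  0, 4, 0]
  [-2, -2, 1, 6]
x^4 - 11*x^3 + 36*x^2 - 16*x - 64

Expanding det(x·I − A) (e.g. by cofactor expansion or by noting that A is similar to its Jordan form J, which has the same characteristic polynomial as A) gives
  χ_A(x) = x^4 - 11*x^3 + 36*x^2 - 16*x - 64
which factors as (x - 4)^3*(x + 1). The eigenvalues (with algebraic multiplicities) are λ = -1 with multiplicity 1, λ = 4 with multiplicity 3.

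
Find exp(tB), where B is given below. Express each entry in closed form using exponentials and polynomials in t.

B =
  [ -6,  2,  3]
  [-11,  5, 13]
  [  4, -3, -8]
e^{tB} =
  [-t^2*exp(-3*t)/2 - 3*t*exp(-3*t) + exp(-3*t), t^2*exp(-3*t)/2 + 2*t*exp(-3*t), t^2*exp(-3*t) + 3*t*exp(-3*t)]
  [-3*t^2*exp(-3*t)/2 - 11*t*exp(-3*t), 3*t^2*exp(-3*t)/2 + 8*t*exp(-3*t) + exp(-3*t), 3*t^2*exp(-3*t) + 13*t*exp(-3*t)]
  [t^2*exp(-3*t)/2 + 4*t*exp(-3*t), -t^2*exp(-3*t)/2 - 3*t*exp(-3*t), -t^2*exp(-3*t) - 5*t*exp(-3*t) + exp(-3*t)]

Strategy: write B = P · J · P⁻¹ where J is a Jordan canonical form, so e^{tB} = P · e^{tJ} · P⁻¹, and e^{tJ} can be computed block-by-block.

B has Jordan form
J =
  [-3,  1,  0]
  [ 0, -3,  1]
  [ 0,  0, -3]
(up to reordering of blocks).

Per-block formulas:
  For a 3×3 Jordan block J_3(-3): exp(t · J_3(-3)) = e^(-3t)·(I + t·N + (t^2/2)·N^2), where N is the 3×3 nilpotent shift.

After assembling e^{tJ} and conjugating by P, we get:

e^{tB} =
  [-t^2*exp(-3*t)/2 - 3*t*exp(-3*t) + exp(-3*t), t^2*exp(-3*t)/2 + 2*t*exp(-3*t), t^2*exp(-3*t) + 3*t*exp(-3*t)]
  [-3*t^2*exp(-3*t)/2 - 11*t*exp(-3*t), 3*t^2*exp(-3*t)/2 + 8*t*exp(-3*t) + exp(-3*t), 3*t^2*exp(-3*t) + 13*t*exp(-3*t)]
  [t^2*exp(-3*t)/2 + 4*t*exp(-3*t), -t^2*exp(-3*t)/2 - 3*t*exp(-3*t), -t^2*exp(-3*t) - 5*t*exp(-3*t) + exp(-3*t)]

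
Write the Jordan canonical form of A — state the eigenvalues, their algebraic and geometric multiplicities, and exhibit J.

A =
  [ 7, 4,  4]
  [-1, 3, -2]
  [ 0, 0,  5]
J_2(5) ⊕ J_1(5)

The characteristic polynomial is
  det(x·I − A) = x^3 - 15*x^2 + 75*x - 125 = (x - 5)^3

Eigenvalues and multiplicities (the geometric multiplicity of λ is n − rank(A − λI), which equals the number of Jordan blocks for λ):
  λ = 5: algebraic multiplicity = 3, geometric multiplicity = 2

Determining the block sizes for each eigenvalue:
  λ = 5: 2 blocks summing to 3 forces exactly one block of size 2 and the rest size 1 → block sizes [2, 1]

Assembling the blocks gives a Jordan form
J =
  [5, 1, 0]
  [0, 5, 0]
  [0, 0, 5]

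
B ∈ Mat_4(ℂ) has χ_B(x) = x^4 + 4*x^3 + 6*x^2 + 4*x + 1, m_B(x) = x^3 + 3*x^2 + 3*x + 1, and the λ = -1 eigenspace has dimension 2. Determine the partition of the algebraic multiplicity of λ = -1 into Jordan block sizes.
Block sizes for λ = -1: [3, 1]

Step 1 — from the characteristic polynomial, algebraic multiplicity of λ = -1 is 4. From dim ker(B − (-1)·I) = 2, there are exactly 2 Jordan blocks for λ = -1.
Step 2 — from the minimal polynomial, the factor (x + 1)^3 tells us the largest block for λ = -1 has size 3.
Step 3 — with total size 4, 2 blocks, and largest block 3, the block sizes (in nonincreasing order) are [3, 1].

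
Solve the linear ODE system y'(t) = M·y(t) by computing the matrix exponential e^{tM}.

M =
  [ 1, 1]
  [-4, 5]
e^{tM} =
  [-2*t*exp(3*t) + exp(3*t), t*exp(3*t)]
  [-4*t*exp(3*t), 2*t*exp(3*t) + exp(3*t)]

Strategy: write M = P · J · P⁻¹ where J is a Jordan canonical form, so e^{tM} = P · e^{tJ} · P⁻¹, and e^{tJ} can be computed block-by-block.

M has Jordan form
J =
  [3, 1]
  [0, 3]
(up to reordering of blocks).

Per-block formulas:
  For a 2×2 Jordan block J_2(3): exp(t · J_2(3)) = e^(3t)·(I + t·N), where N is the 2×2 nilpotent shift.

After assembling e^{tJ} and conjugating by P, we get:

e^{tM} =
  [-2*t*exp(3*t) + exp(3*t), t*exp(3*t)]
  [-4*t*exp(3*t), 2*t*exp(3*t) + exp(3*t)]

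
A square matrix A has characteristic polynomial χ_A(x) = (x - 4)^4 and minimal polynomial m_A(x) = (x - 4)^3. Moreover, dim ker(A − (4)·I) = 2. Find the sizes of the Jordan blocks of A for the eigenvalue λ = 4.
Block sizes for λ = 4: [3, 1]

Step 1 — from the characteristic polynomial, algebraic multiplicity of λ = 4 is 4. From dim ker(A − (4)·I) = 2, there are exactly 2 Jordan blocks for λ = 4.
Step 2 — from the minimal polynomial, the factor (x − 4)^3 tells us the largest block for λ = 4 has size 3.
Step 3 — with total size 4, 2 blocks, and largest block 3, the block sizes (in nonincreasing order) are [3, 1].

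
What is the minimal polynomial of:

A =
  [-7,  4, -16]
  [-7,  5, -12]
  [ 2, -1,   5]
x^3 - 3*x^2 + 3*x - 1

The characteristic polynomial is χ_A(x) = (x - 1)^3, so the eigenvalues are known. The minimal polynomial is
  m_A(x) = Π_λ (x − λ)^{k_λ}
where k_λ is the size of the *largest* Jordan block for λ (equivalently, the smallest k with (A − λI)^k v = 0 for every generalised eigenvector v of λ).

  λ = 1: largest Jordan block has size 3, contributing (x − 1)^3

So m_A(x) = (x - 1)^3 = x^3 - 3*x^2 + 3*x - 1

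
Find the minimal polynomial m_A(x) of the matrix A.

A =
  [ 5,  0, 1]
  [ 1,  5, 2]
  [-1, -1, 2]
x^3 - 12*x^2 + 48*x - 64

The characteristic polynomial is χ_A(x) = (x - 4)^3, so the eigenvalues are known. The minimal polynomial is
  m_A(x) = Π_λ (x − λ)^{k_λ}
where k_λ is the size of the *largest* Jordan block for λ (equivalently, the smallest k with (A − λI)^k v = 0 for every generalised eigenvector v of λ).

  λ = 4: largest Jordan block has size 3, contributing (x − 4)^3

So m_A(x) = (x - 4)^3 = x^3 - 12*x^2 + 48*x - 64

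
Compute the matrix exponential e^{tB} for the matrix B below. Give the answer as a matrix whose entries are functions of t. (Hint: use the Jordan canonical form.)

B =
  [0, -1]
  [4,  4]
e^{tB} =
  [-2*t*exp(2*t) + exp(2*t), -t*exp(2*t)]
  [4*t*exp(2*t), 2*t*exp(2*t) + exp(2*t)]

Strategy: write B = P · J · P⁻¹ where J is a Jordan canonical form, so e^{tB} = P · e^{tJ} · P⁻¹, and e^{tJ} can be computed block-by-block.

B has Jordan form
J =
  [2, 1]
  [0, 2]
(up to reordering of blocks).

Per-block formulas:
  For a 2×2 Jordan block J_2(2): exp(t · J_2(2)) = e^(2t)·(I + t·N), where N is the 2×2 nilpotent shift.

After assembling e^{tJ} and conjugating by P, we get:

e^{tB} =
  [-2*t*exp(2*t) + exp(2*t), -t*exp(2*t)]
  [4*t*exp(2*t), 2*t*exp(2*t) + exp(2*t)]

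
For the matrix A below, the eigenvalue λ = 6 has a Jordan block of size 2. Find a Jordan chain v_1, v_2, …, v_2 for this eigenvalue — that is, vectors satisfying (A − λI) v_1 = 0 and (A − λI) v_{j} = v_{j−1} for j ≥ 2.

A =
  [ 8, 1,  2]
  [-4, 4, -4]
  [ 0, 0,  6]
A Jordan chain for λ = 6 of length 2:
v_1 = (2, -4, 0)ᵀ
v_2 = (1, 0, 0)ᵀ

Let N = A − (6)·I. We want v_2 with N^2 v_2 = 0 but N^1 v_2 ≠ 0; then v_{j-1} := N · v_j for j = 2, …, 2.

Pick v_2 = (1, 0, 0)ᵀ.
Then v_1 = N · v_2 = (2, -4, 0)ᵀ.

Sanity check: (A − (6)·I) v_1 = (0, 0, 0)ᵀ = 0. ✓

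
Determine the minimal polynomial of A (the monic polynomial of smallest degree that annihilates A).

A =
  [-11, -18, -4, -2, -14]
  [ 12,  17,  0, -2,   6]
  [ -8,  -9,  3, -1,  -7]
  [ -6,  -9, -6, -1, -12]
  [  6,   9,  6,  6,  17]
x^2 - 10*x + 25

The characteristic polynomial is χ_A(x) = (x - 5)^5, so the eigenvalues are known. The minimal polynomial is
  m_A(x) = Π_λ (x − λ)^{k_λ}
where k_λ is the size of the *largest* Jordan block for λ (equivalently, the smallest k with (A − λI)^k v = 0 for every generalised eigenvector v of λ).

  λ = 5: largest Jordan block has size 2, contributing (x − 5)^2

So m_A(x) = (x - 5)^2 = x^2 - 10*x + 25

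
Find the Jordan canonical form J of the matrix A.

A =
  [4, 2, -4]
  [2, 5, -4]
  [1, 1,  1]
J_2(3) ⊕ J_1(4)

The characteristic polynomial is
  det(x·I − A) = x^3 - 10*x^2 + 33*x - 36 = (x - 4)*(x - 3)^2

Eigenvalues and multiplicities (the geometric multiplicity of λ is n − rank(A − λI), which equals the number of Jordan blocks for λ):
  λ = 3: algebraic multiplicity = 2, geometric multiplicity = 1
  λ = 4: algebraic multiplicity = 1, geometric multiplicity = 1

Determining the block sizes for each eigenvalue:
  λ = 3: one block (gm = 1), so the single block has size am = 2 → block sizes [2]
  λ = 4: one block (gm = 1), so the single block has size am = 1 → block sizes [1]

Assembling the blocks gives a Jordan form
J =
  [3, 1, 0]
  [0, 3, 0]
  [0, 0, 4]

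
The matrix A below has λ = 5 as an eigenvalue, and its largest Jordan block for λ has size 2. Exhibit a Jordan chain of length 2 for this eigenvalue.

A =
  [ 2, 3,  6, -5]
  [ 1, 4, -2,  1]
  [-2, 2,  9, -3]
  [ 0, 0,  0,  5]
A Jordan chain for λ = 5 of length 2:
v_1 = (-3, 1, -2, 0)ᵀ
v_2 = (1, 0, 0, 0)ᵀ

Let N = A − (5)·I. We want v_2 with N^2 v_2 = 0 but N^1 v_2 ≠ 0; then v_{j-1} := N · v_j for j = 2, …, 2.

Pick v_2 = (1, 0, 0, 0)ᵀ.
Then v_1 = N · v_2 = (-3, 1, -2, 0)ᵀ.

Sanity check: (A − (5)·I) v_1 = (0, 0, 0, 0)ᵀ = 0. ✓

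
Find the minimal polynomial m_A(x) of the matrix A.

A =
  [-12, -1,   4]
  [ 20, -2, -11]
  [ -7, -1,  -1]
x^3 + 15*x^2 + 75*x + 125

The characteristic polynomial is χ_A(x) = (x + 5)^3, so the eigenvalues are known. The minimal polynomial is
  m_A(x) = Π_λ (x − λ)^{k_λ}
where k_λ is the size of the *largest* Jordan block for λ (equivalently, the smallest k with (A − λI)^k v = 0 for every generalised eigenvector v of λ).

  λ = -5: largest Jordan block has size 3, contributing (x + 5)^3

So m_A(x) = (x + 5)^3 = x^3 + 15*x^2 + 75*x + 125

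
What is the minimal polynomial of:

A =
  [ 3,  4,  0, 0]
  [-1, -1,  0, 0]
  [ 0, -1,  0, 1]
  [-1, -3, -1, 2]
x^2 - 2*x + 1

The characteristic polynomial is χ_A(x) = (x - 1)^4, so the eigenvalues are known. The minimal polynomial is
  m_A(x) = Π_λ (x − λ)^{k_λ}
where k_λ is the size of the *largest* Jordan block for λ (equivalently, the smallest k with (A − λI)^k v = 0 for every generalised eigenvector v of λ).

  λ = 1: largest Jordan block has size 2, contributing (x − 1)^2

So m_A(x) = (x - 1)^2 = x^2 - 2*x + 1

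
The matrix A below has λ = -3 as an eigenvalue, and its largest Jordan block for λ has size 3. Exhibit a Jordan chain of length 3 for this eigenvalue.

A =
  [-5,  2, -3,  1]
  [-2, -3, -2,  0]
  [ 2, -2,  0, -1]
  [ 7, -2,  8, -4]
A Jordan chain for λ = -3 of length 3:
v_1 = (1, 0, -1, -1)ᵀ
v_2 = (-2, -2, 2, 7)ᵀ
v_3 = (1, 0, 0, 0)ᵀ

Let N = A − (-3)·I. We want v_3 with N^3 v_3 = 0 but N^2 v_3 ≠ 0; then v_{j-1} := N · v_j for j = 3, …, 2.

Pick v_3 = (1, 0, 0, 0)ᵀ.
Then v_2 = N · v_3 = (-2, -2, 2, 7)ᵀ.
Then v_1 = N · v_2 = (1, 0, -1, -1)ᵀ.

Sanity check: (A − (-3)·I) v_1 = (0, 0, 0, 0)ᵀ = 0. ✓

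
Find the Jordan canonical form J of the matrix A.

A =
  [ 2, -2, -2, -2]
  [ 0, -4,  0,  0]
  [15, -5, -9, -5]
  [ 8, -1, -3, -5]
J_3(-4) ⊕ J_1(-4)

The characteristic polynomial is
  det(x·I − A) = x^4 + 16*x^3 + 96*x^2 + 256*x + 256 = (x + 4)^4

Eigenvalues and multiplicities (the geometric multiplicity of λ is n − rank(A − λI), which equals the number of Jordan blocks for λ):
  λ = -4: algebraic multiplicity = 4, geometric multiplicity = 2

Determining the block sizes for each eigenvalue:
  λ = -4: with am = 4 and gm = 2, the partition is not yet determined (e.g. several partitions of 4 into 2 parts exist). Let N = A − (-4)·I. Computing rank(N^1) = 2, rank(N^2) = 1, rank(N^3) = 0; the number of blocks of size ≥ j is rank(N^{j−1}) − rank(N^j), giving [2, 1, 1]. So we have 1 block(s) of size 3, 1 block(s) of size 1 → block sizes [3, 1]

Assembling the blocks gives a Jordan form
J =
  [-4,  1,  0,  0]
  [ 0, -4,  1,  0]
  [ 0,  0, -4,  0]
  [ 0,  0,  0, -4]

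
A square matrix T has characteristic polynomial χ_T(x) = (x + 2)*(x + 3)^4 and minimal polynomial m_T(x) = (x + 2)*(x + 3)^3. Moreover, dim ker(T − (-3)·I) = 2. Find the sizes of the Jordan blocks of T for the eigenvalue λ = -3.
Block sizes for λ = -3: [3, 1]

Step 1 — from the characteristic polynomial, algebraic multiplicity of λ = -3 is 4. From dim ker(T − (-3)·I) = 2, there are exactly 2 Jordan blocks for λ = -3.
Step 2 — from the minimal polynomial, the factor (x + 3)^3 tells us the largest block for λ = -3 has size 3.
Step 3 — with total size 4, 2 blocks, and largest block 3, the block sizes (in nonincreasing order) are [3, 1].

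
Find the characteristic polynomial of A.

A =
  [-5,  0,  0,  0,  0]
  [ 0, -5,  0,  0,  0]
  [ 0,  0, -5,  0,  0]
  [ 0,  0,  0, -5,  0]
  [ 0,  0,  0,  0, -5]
x^5 + 25*x^4 + 250*x^3 + 1250*x^2 + 3125*x + 3125

Expanding det(x·I − A) (e.g. by cofactor expansion or by noting that A is similar to its Jordan form J, which has the same characteristic polynomial as A) gives
  χ_A(x) = x^5 + 25*x^4 + 250*x^3 + 1250*x^2 + 3125*x + 3125
which factors as (x + 5)^5. The eigenvalues (with algebraic multiplicities) are λ = -5 with multiplicity 5.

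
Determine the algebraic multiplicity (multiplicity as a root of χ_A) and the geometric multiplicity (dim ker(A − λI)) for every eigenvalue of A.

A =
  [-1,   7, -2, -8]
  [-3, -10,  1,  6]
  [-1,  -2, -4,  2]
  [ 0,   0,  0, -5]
λ = -5: alg = 4, geom = 2

Step 1 — factor the characteristic polynomial to read off the algebraic multiplicities:
  χ_A(x) = (x + 5)^4

Step 2 — compute geometric multiplicities via the rank-nullity identity g(λ) = n − rank(A − λI):
  rank(A − (-5)·I) = 2, so dim ker(A − (-5)·I) = n − 2 = 2

Summary:
  λ = -5: algebraic multiplicity = 4, geometric multiplicity = 2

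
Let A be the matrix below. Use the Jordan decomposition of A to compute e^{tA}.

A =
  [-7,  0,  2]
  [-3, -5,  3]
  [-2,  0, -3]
e^{tA} =
  [-2*t*exp(-5*t) + exp(-5*t), 0, 2*t*exp(-5*t)]
  [-3*t*exp(-5*t), exp(-5*t), 3*t*exp(-5*t)]
  [-2*t*exp(-5*t), 0, 2*t*exp(-5*t) + exp(-5*t)]

Strategy: write A = P · J · P⁻¹ where J is a Jordan canonical form, so e^{tA} = P · e^{tJ} · P⁻¹, and e^{tJ} can be computed block-by-block.

A has Jordan form
J =
  [-5,  1,  0]
  [ 0, -5,  0]
  [ 0,  0, -5]
(up to reordering of blocks).

Per-block formulas:
  For a 2×2 Jordan block J_2(-5): exp(t · J_2(-5)) = e^(-5t)·(I + t·N), where N is the 2×2 nilpotent shift.
  For a 1×1 block at λ = -5: exp(t · [-5]) = [e^(-5t)].

After assembling e^{tJ} and conjugating by P, we get:

e^{tA} =
  [-2*t*exp(-5*t) + exp(-5*t), 0, 2*t*exp(-5*t)]
  [-3*t*exp(-5*t), exp(-5*t), 3*t*exp(-5*t)]
  [-2*t*exp(-5*t), 0, 2*t*exp(-5*t) + exp(-5*t)]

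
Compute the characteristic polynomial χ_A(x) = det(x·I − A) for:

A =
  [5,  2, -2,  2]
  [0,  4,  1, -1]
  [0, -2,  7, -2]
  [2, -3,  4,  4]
x^4 - 20*x^3 + 150*x^2 - 500*x + 625

Expanding det(x·I − A) (e.g. by cofactor expansion or by noting that A is similar to its Jordan form J, which has the same characteristic polynomial as A) gives
  χ_A(x) = x^4 - 20*x^3 + 150*x^2 - 500*x + 625
which factors as (x - 5)^4. The eigenvalues (with algebraic multiplicities) are λ = 5 with multiplicity 4.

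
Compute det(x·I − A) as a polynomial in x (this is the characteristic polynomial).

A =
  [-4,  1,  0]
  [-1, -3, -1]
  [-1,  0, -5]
x^3 + 12*x^2 + 48*x + 64

Expanding det(x·I − A) (e.g. by cofactor expansion or by noting that A is similar to its Jordan form J, which has the same characteristic polynomial as A) gives
  χ_A(x) = x^3 + 12*x^2 + 48*x + 64
which factors as (x + 4)^3. The eigenvalues (with algebraic multiplicities) are λ = -4 with multiplicity 3.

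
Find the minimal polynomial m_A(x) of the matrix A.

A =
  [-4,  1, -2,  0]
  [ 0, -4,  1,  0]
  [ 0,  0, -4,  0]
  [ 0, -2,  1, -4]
x^3 + 12*x^2 + 48*x + 64

The characteristic polynomial is χ_A(x) = (x + 4)^4, so the eigenvalues are known. The minimal polynomial is
  m_A(x) = Π_λ (x − λ)^{k_λ}
where k_λ is the size of the *largest* Jordan block for λ (equivalently, the smallest k with (A − λI)^k v = 0 for every generalised eigenvector v of λ).

  λ = -4: largest Jordan block has size 3, contributing (x + 4)^3

So m_A(x) = (x + 4)^3 = x^3 + 12*x^2 + 48*x + 64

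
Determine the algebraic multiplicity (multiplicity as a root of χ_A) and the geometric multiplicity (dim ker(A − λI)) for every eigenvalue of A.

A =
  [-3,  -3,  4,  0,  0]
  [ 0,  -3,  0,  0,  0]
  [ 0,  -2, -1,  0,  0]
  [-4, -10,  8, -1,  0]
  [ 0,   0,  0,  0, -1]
λ = -3: alg = 2, geom = 1; λ = -1: alg = 3, geom = 3

Step 1 — factor the characteristic polynomial to read off the algebraic multiplicities:
  χ_A(x) = (x + 1)^3*(x + 3)^2

Step 2 — compute geometric multiplicities via the rank-nullity identity g(λ) = n − rank(A − λI):
  rank(A − (-3)·I) = 4, so dim ker(A − (-3)·I) = n − 4 = 1
  rank(A − (-1)·I) = 2, so dim ker(A − (-1)·I) = n − 2 = 3

Summary:
  λ = -3: algebraic multiplicity = 2, geometric multiplicity = 1
  λ = -1: algebraic multiplicity = 3, geometric multiplicity = 3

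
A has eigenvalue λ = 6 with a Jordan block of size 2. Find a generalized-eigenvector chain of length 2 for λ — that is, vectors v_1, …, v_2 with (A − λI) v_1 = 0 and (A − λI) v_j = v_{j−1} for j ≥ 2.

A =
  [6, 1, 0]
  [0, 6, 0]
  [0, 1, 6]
A Jordan chain for λ = 6 of length 2:
v_1 = (1, 0, 1)ᵀ
v_2 = (0, 1, 0)ᵀ

Let N = A − (6)·I. We want v_2 with N^2 v_2 = 0 but N^1 v_2 ≠ 0; then v_{j-1} := N · v_j for j = 2, …, 2.

Pick v_2 = (0, 1, 0)ᵀ.
Then v_1 = N · v_2 = (1, 0, 1)ᵀ.

Sanity check: (A − (6)·I) v_1 = (0, 0, 0)ᵀ = 0. ✓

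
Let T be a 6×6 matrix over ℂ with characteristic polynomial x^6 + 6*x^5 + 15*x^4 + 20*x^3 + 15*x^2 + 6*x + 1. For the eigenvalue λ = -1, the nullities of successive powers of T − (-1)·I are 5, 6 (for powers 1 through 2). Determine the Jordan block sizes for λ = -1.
Block sizes for λ = -1: [2, 1, 1, 1, 1]

From the dimensions of kernels of powers, the number of Jordan blocks of size at least j is d_j − d_{j−1} where d_j = dim ker(N^j) (with d_0 = 0). Computing the differences gives [5, 1].
The number of blocks of size exactly k is (#blocks of size ≥ k) − (#blocks of size ≥ k + 1), so the partition is: 4 block(s) of size 1, 1 block(s) of size 2.
In nonincreasing order the block sizes are [2, 1, 1, 1, 1].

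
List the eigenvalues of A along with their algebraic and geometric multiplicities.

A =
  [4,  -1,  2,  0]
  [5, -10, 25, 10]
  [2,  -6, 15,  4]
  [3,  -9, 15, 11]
λ = 5: alg = 4, geom = 2

Step 1 — factor the characteristic polynomial to read off the algebraic multiplicities:
  χ_A(x) = (x - 5)^4

Step 2 — compute geometric multiplicities via the rank-nullity identity g(λ) = n − rank(A − λI):
  rank(A − (5)·I) = 2, so dim ker(A − (5)·I) = n − 2 = 2

Summary:
  λ = 5: algebraic multiplicity = 4, geometric multiplicity = 2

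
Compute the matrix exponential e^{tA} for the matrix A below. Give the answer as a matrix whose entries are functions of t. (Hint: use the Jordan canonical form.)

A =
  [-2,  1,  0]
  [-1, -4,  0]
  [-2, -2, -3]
e^{tA} =
  [t*exp(-3*t) + exp(-3*t), t*exp(-3*t), 0]
  [-t*exp(-3*t), -t*exp(-3*t) + exp(-3*t), 0]
  [-2*t*exp(-3*t), -2*t*exp(-3*t), exp(-3*t)]

Strategy: write A = P · J · P⁻¹ where J is a Jordan canonical form, so e^{tA} = P · e^{tJ} · P⁻¹, and e^{tJ} can be computed block-by-block.

A has Jordan form
J =
  [-3,  1,  0]
  [ 0, -3,  0]
  [ 0,  0, -3]
(up to reordering of blocks).

Per-block formulas:
  For a 1×1 block at λ = -3: exp(t · [-3]) = [e^(-3t)].
  For a 2×2 Jordan block J_2(-3): exp(t · J_2(-3)) = e^(-3t)·(I + t·N), where N is the 2×2 nilpotent shift.

After assembling e^{tJ} and conjugating by P, we get:

e^{tA} =
  [t*exp(-3*t) + exp(-3*t), t*exp(-3*t), 0]
  [-t*exp(-3*t), -t*exp(-3*t) + exp(-3*t), 0]
  [-2*t*exp(-3*t), -2*t*exp(-3*t), exp(-3*t)]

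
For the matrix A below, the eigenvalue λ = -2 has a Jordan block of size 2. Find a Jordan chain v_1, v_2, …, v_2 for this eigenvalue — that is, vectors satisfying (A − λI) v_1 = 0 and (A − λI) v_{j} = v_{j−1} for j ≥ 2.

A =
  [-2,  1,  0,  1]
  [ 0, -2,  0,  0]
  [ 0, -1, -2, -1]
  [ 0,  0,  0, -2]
A Jordan chain for λ = -2 of length 2:
v_1 = (1, 0, -1, 0)ᵀ
v_2 = (0, 1, 0, 0)ᵀ

Let N = A − (-2)·I. We want v_2 with N^2 v_2 = 0 but N^1 v_2 ≠ 0; then v_{j-1} := N · v_j for j = 2, …, 2.

Pick v_2 = (0, 1, 0, 0)ᵀ.
Then v_1 = N · v_2 = (1, 0, -1, 0)ᵀ.

Sanity check: (A − (-2)·I) v_1 = (0, 0, 0, 0)ᵀ = 0. ✓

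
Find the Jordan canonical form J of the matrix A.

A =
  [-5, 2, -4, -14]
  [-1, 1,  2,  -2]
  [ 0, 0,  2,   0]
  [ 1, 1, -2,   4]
J_2(-1) ⊕ J_1(2) ⊕ J_1(2)

The characteristic polynomial is
  det(x·I − A) = x^4 - 2*x^3 - 3*x^2 + 4*x + 4 = (x - 2)^2*(x + 1)^2

Eigenvalues and multiplicities (the geometric multiplicity of λ is n − rank(A − λI), which equals the number of Jordan blocks for λ):
  λ = -1: algebraic multiplicity = 2, geometric multiplicity = 1
  λ = 2: algebraic multiplicity = 2, geometric multiplicity = 2

Determining the block sizes for each eigenvalue:
  λ = -1: one block (gm = 1), so the single block has size am = 2 → block sizes [2]
  λ = 2: gm = am = 2, so every block has size 1 → block sizes [1, 1]

Assembling the blocks gives a Jordan form
J =
  [-1,  1, 0, 0]
  [ 0, -1, 0, 0]
  [ 0,  0, 2, 0]
  [ 0,  0, 0, 2]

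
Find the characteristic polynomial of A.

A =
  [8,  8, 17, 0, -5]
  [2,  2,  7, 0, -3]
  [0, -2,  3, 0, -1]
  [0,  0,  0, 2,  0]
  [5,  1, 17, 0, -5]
x^5 - 10*x^4 + 40*x^3 - 80*x^2 + 80*x - 32

Expanding det(x·I − A) (e.g. by cofactor expansion or by noting that A is similar to its Jordan form J, which has the same characteristic polynomial as A) gives
  χ_A(x) = x^5 - 10*x^4 + 40*x^3 - 80*x^2 + 80*x - 32
which factors as (x - 2)^5. The eigenvalues (with algebraic multiplicities) are λ = 2 with multiplicity 5.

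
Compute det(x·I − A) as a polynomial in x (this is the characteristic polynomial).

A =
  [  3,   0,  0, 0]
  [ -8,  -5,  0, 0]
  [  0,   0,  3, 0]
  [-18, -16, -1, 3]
x^4 - 4*x^3 - 18*x^2 + 108*x - 135

Expanding det(x·I − A) (e.g. by cofactor expansion or by noting that A is similar to its Jordan form J, which has the same characteristic polynomial as A) gives
  χ_A(x) = x^4 - 4*x^3 - 18*x^2 + 108*x - 135
which factors as (x - 3)^3*(x + 5). The eigenvalues (with algebraic multiplicities) are λ = -5 with multiplicity 1, λ = 3 with multiplicity 3.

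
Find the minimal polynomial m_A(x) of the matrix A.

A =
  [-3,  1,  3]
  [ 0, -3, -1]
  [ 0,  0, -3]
x^3 + 9*x^2 + 27*x + 27

The characteristic polynomial is χ_A(x) = (x + 3)^3, so the eigenvalues are known. The minimal polynomial is
  m_A(x) = Π_λ (x − λ)^{k_λ}
where k_λ is the size of the *largest* Jordan block for λ (equivalently, the smallest k with (A − λI)^k v = 0 for every generalised eigenvector v of λ).

  λ = -3: largest Jordan block has size 3, contributing (x + 3)^3

So m_A(x) = (x + 3)^3 = x^3 + 9*x^2 + 27*x + 27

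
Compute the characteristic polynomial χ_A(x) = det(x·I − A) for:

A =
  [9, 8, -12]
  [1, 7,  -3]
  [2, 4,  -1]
x^3 - 15*x^2 + 75*x - 125

Expanding det(x·I − A) (e.g. by cofactor expansion or by noting that A is similar to its Jordan form J, which has the same characteristic polynomial as A) gives
  χ_A(x) = x^3 - 15*x^2 + 75*x - 125
which factors as (x - 5)^3. The eigenvalues (with algebraic multiplicities) are λ = 5 with multiplicity 3.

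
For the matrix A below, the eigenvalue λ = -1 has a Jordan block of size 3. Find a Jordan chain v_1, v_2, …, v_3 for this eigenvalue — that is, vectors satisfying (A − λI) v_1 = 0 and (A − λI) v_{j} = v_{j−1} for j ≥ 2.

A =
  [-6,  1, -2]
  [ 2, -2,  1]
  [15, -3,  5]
A Jordan chain for λ = -1 of length 3:
v_1 = (-3, 3, 9)ᵀ
v_2 = (-5, 2, 15)ᵀ
v_3 = (1, 0, 0)ᵀ

Let N = A − (-1)·I. We want v_3 with N^3 v_3 = 0 but N^2 v_3 ≠ 0; then v_{j-1} := N · v_j for j = 3, …, 2.

Pick v_3 = (1, 0, 0)ᵀ.
Then v_2 = N · v_3 = (-5, 2, 15)ᵀ.
Then v_1 = N · v_2 = (-3, 3, 9)ᵀ.

Sanity check: (A − (-1)·I) v_1 = (0, 0, 0)ᵀ = 0. ✓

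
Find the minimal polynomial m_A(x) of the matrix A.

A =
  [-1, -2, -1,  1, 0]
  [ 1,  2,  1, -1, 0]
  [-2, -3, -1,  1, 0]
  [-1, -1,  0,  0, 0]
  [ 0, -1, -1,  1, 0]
x^2

The characteristic polynomial is χ_A(x) = x^5, so the eigenvalues are known. The minimal polynomial is
  m_A(x) = Π_λ (x − λ)^{k_λ}
where k_λ is the size of the *largest* Jordan block for λ (equivalently, the smallest k with (A − λI)^k v = 0 for every generalised eigenvector v of λ).

  λ = 0: largest Jordan block has size 2, contributing (x − 0)^2

So m_A(x) = x^2 = x^2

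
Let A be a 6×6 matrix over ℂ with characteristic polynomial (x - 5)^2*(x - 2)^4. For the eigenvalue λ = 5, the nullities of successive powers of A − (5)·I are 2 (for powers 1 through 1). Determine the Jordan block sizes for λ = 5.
Block sizes for λ = 5: [1, 1]

From the dimensions of kernels of powers, the number of Jordan blocks of size at least j is d_j − d_{j−1} where d_j = dim ker(N^j) (with d_0 = 0). Computing the differences gives [2].
The number of blocks of size exactly k is (#blocks of size ≥ k) − (#blocks of size ≥ k + 1), so the partition is: 2 block(s) of size 1.
In nonincreasing order the block sizes are [1, 1].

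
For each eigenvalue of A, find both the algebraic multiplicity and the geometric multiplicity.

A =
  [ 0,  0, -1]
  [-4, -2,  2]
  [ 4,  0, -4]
λ = -2: alg = 3, geom = 2

Step 1 — factor the characteristic polynomial to read off the algebraic multiplicities:
  χ_A(x) = (x + 2)^3

Step 2 — compute geometric multiplicities via the rank-nullity identity g(λ) = n − rank(A − λI):
  rank(A − (-2)·I) = 1, so dim ker(A − (-2)·I) = n − 1 = 2

Summary:
  λ = -2: algebraic multiplicity = 3, geometric multiplicity = 2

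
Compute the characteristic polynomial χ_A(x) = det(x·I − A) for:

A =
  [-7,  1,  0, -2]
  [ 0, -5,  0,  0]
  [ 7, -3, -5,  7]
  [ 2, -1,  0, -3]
x^4 + 20*x^3 + 150*x^2 + 500*x + 625

Expanding det(x·I − A) (e.g. by cofactor expansion or by noting that A is similar to its Jordan form J, which has the same characteristic polynomial as A) gives
  χ_A(x) = x^4 + 20*x^3 + 150*x^2 + 500*x + 625
which factors as (x + 5)^4. The eigenvalues (with algebraic multiplicities) are λ = -5 with multiplicity 4.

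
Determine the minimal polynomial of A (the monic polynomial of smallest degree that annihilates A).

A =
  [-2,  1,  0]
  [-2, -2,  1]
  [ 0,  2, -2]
x^3 + 6*x^2 + 12*x + 8

The characteristic polynomial is χ_A(x) = (x + 2)^3, so the eigenvalues are known. The minimal polynomial is
  m_A(x) = Π_λ (x − λ)^{k_λ}
where k_λ is the size of the *largest* Jordan block for λ (equivalently, the smallest k with (A − λI)^k v = 0 for every generalised eigenvector v of λ).

  λ = -2: largest Jordan block has size 3, contributing (x + 2)^3

So m_A(x) = (x + 2)^3 = x^3 + 6*x^2 + 12*x + 8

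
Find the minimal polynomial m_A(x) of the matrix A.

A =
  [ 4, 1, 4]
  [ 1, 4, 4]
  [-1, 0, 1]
x^3 - 9*x^2 + 27*x - 27

The characteristic polynomial is χ_A(x) = (x - 3)^3, so the eigenvalues are known. The minimal polynomial is
  m_A(x) = Π_λ (x − λ)^{k_λ}
where k_λ is the size of the *largest* Jordan block for λ (equivalently, the smallest k with (A − λI)^k v = 0 for every generalised eigenvector v of λ).

  λ = 3: largest Jordan block has size 3, contributing (x − 3)^3

So m_A(x) = (x - 3)^3 = x^3 - 9*x^2 + 27*x - 27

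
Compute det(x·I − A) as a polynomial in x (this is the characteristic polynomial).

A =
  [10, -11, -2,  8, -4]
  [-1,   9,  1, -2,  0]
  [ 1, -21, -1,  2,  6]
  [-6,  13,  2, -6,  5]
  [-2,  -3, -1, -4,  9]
x^5 - 21*x^4 + 171*x^3 - 675*x^2 + 1296*x - 972

Expanding det(x·I − A) (e.g. by cofactor expansion or by noting that A is similar to its Jordan form J, which has the same characteristic polynomial as A) gives
  χ_A(x) = x^5 - 21*x^4 + 171*x^3 - 675*x^2 + 1296*x - 972
which factors as (x - 6)^2*(x - 3)^3. The eigenvalues (with algebraic multiplicities) are λ = 3 with multiplicity 3, λ = 6 with multiplicity 2.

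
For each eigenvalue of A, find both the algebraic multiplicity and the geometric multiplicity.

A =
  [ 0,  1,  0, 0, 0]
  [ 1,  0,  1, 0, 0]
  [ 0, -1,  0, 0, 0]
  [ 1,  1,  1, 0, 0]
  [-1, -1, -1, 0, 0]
λ = 0: alg = 5, geom = 3

Step 1 — factor the characteristic polynomial to read off the algebraic multiplicities:
  χ_A(x) = x^5

Step 2 — compute geometric multiplicities via the rank-nullity identity g(λ) = n − rank(A − λI):
  rank(A − (0)·I) = 2, so dim ker(A − (0)·I) = n − 2 = 3

Summary:
  λ = 0: algebraic multiplicity = 5, geometric multiplicity = 3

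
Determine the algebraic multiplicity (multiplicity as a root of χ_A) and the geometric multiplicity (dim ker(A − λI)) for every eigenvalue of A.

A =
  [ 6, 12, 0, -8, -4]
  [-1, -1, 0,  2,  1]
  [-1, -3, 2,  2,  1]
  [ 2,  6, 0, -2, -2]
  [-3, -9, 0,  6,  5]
λ = 2: alg = 5, geom = 4

Step 1 — factor the characteristic polynomial to read off the algebraic multiplicities:
  χ_A(x) = (x - 2)^5

Step 2 — compute geometric multiplicities via the rank-nullity identity g(λ) = n − rank(A − λI):
  rank(A − (2)·I) = 1, so dim ker(A − (2)·I) = n − 1 = 4

Summary:
  λ = 2: algebraic multiplicity = 5, geometric multiplicity = 4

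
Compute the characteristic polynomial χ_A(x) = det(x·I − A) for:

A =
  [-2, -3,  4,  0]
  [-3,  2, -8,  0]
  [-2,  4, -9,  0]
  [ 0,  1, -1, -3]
x^4 + 12*x^3 + 54*x^2 + 108*x + 81

Expanding det(x·I − A) (e.g. by cofactor expansion or by noting that A is similar to its Jordan form J, which has the same characteristic polynomial as A) gives
  χ_A(x) = x^4 + 12*x^3 + 54*x^2 + 108*x + 81
which factors as (x + 3)^4. The eigenvalues (with algebraic multiplicities) are λ = -3 with multiplicity 4.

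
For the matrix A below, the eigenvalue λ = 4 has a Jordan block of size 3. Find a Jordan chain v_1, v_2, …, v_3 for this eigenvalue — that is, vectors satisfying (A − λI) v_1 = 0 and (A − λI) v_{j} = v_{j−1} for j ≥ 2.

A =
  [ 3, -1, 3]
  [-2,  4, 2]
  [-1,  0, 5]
A Jordan chain for λ = 4 of length 3:
v_1 = (1, 2, 1)ᵀ
v_2 = (-1, 0, 0)ᵀ
v_3 = (0, 1, 0)ᵀ

Let N = A − (4)·I. We want v_3 with N^3 v_3 = 0 but N^2 v_3 ≠ 0; then v_{j-1} := N · v_j for j = 3, …, 2.

Pick v_3 = (0, 1, 0)ᵀ.
Then v_2 = N · v_3 = (-1, 0, 0)ᵀ.
Then v_1 = N · v_2 = (1, 2, 1)ᵀ.

Sanity check: (A − (4)·I) v_1 = (0, 0, 0)ᵀ = 0. ✓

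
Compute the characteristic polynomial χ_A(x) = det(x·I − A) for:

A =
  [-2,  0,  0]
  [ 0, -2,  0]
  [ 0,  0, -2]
x^3 + 6*x^2 + 12*x + 8

Expanding det(x·I − A) (e.g. by cofactor expansion or by noting that A is similar to its Jordan form J, which has the same characteristic polynomial as A) gives
  χ_A(x) = x^3 + 6*x^2 + 12*x + 8
which factors as (x + 2)^3. The eigenvalues (with algebraic multiplicities) are λ = -2 with multiplicity 3.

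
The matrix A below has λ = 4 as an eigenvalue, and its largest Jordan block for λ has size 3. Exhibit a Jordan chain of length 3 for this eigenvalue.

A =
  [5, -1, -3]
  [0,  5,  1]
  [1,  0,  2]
A Jordan chain for λ = 4 of length 3:
v_1 = (-2, 1, -1)ᵀ
v_2 = (1, 0, 1)ᵀ
v_3 = (1, 0, 0)ᵀ

Let N = A − (4)·I. We want v_3 with N^3 v_3 = 0 but N^2 v_3 ≠ 0; then v_{j-1} := N · v_j for j = 3, …, 2.

Pick v_3 = (1, 0, 0)ᵀ.
Then v_2 = N · v_3 = (1, 0, 1)ᵀ.
Then v_1 = N · v_2 = (-2, 1, -1)ᵀ.

Sanity check: (A − (4)·I) v_1 = (0, 0, 0)ᵀ = 0. ✓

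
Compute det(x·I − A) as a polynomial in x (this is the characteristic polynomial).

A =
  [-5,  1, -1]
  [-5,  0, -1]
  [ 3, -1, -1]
x^3 + 6*x^2 + 12*x + 8

Expanding det(x·I − A) (e.g. by cofactor expansion or by noting that A is similar to its Jordan form J, which has the same characteristic polynomial as A) gives
  χ_A(x) = x^3 + 6*x^2 + 12*x + 8
which factors as (x + 2)^3. The eigenvalues (with algebraic multiplicities) are λ = -2 with multiplicity 3.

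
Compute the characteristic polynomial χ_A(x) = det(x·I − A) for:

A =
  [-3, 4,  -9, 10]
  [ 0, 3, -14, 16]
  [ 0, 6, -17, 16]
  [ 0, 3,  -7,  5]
x^4 + 12*x^3 + 54*x^2 + 108*x + 81

Expanding det(x·I − A) (e.g. by cofactor expansion or by noting that A is similar to its Jordan form J, which has the same characteristic polynomial as A) gives
  χ_A(x) = x^4 + 12*x^3 + 54*x^2 + 108*x + 81
which factors as (x + 3)^4. The eigenvalues (with algebraic multiplicities) are λ = -3 with multiplicity 4.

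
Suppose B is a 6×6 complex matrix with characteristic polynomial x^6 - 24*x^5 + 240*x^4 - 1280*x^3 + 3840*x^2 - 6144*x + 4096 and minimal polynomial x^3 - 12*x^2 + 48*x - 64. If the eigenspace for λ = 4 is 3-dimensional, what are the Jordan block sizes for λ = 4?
Block sizes for λ = 4: [3, 2, 1]

Step 1 — from the characteristic polynomial, algebraic multiplicity of λ = 4 is 6. From dim ker(B − (4)·I) = 3, there are exactly 3 Jordan blocks for λ = 4.
Step 2 — from the minimal polynomial, the factor (x − 4)^3 tells us the largest block for λ = 4 has size 3.
Step 3 — with total size 6, 3 blocks, and largest block 3, the block sizes (in nonincreasing order) are [3, 2, 1].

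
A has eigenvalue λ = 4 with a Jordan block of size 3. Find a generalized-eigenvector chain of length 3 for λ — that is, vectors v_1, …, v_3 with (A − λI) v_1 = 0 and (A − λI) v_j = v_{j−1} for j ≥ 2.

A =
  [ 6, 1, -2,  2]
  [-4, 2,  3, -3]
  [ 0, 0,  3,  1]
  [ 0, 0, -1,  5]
A Jordan chain for λ = 4 of length 3:
v_1 = (-1, 2, 0, 0)ᵀ
v_2 = (-2, 3, -1, -1)ᵀ
v_3 = (0, 0, 1, 0)ᵀ

Let N = A − (4)·I. We want v_3 with N^3 v_3 = 0 but N^2 v_3 ≠ 0; then v_{j-1} := N · v_j for j = 3, …, 2.

Pick v_3 = (0, 0, 1, 0)ᵀ.
Then v_2 = N · v_3 = (-2, 3, -1, -1)ᵀ.
Then v_1 = N · v_2 = (-1, 2, 0, 0)ᵀ.

Sanity check: (A − (4)·I) v_1 = (0, 0, 0, 0)ᵀ = 0. ✓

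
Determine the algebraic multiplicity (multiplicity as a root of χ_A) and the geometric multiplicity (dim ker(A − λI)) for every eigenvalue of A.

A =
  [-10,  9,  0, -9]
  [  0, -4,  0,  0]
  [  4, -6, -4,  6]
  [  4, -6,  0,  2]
λ = -4: alg = 4, geom = 3

Step 1 — factor the characteristic polynomial to read off the algebraic multiplicities:
  χ_A(x) = (x + 4)^4

Step 2 — compute geometric multiplicities via the rank-nullity identity g(λ) = n − rank(A − λI):
  rank(A − (-4)·I) = 1, so dim ker(A − (-4)·I) = n − 1 = 3

Summary:
  λ = -4: algebraic multiplicity = 4, geometric multiplicity = 3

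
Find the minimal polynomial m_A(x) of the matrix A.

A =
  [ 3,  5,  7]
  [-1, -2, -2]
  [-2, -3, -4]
x^3 + 3*x^2 + 3*x + 1

The characteristic polynomial is χ_A(x) = (x + 1)^3, so the eigenvalues are known. The minimal polynomial is
  m_A(x) = Π_λ (x − λ)^{k_λ}
where k_λ is the size of the *largest* Jordan block for λ (equivalently, the smallest k with (A − λI)^k v = 0 for every generalised eigenvector v of λ).

  λ = -1: largest Jordan block has size 3, contributing (x + 1)^3

So m_A(x) = (x + 1)^3 = x^3 + 3*x^2 + 3*x + 1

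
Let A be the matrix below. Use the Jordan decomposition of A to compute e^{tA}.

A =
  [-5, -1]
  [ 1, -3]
e^{tA} =
  [-t*exp(-4*t) + exp(-4*t), -t*exp(-4*t)]
  [t*exp(-4*t), t*exp(-4*t) + exp(-4*t)]

Strategy: write A = P · J · P⁻¹ where J is a Jordan canonical form, so e^{tA} = P · e^{tJ} · P⁻¹, and e^{tJ} can be computed block-by-block.

A has Jordan form
J =
  [-4,  1]
  [ 0, -4]
(up to reordering of blocks).

Per-block formulas:
  For a 2×2 Jordan block J_2(-4): exp(t · J_2(-4)) = e^(-4t)·(I + t·N), where N is the 2×2 nilpotent shift.

After assembling e^{tJ} and conjugating by P, we get:

e^{tA} =
  [-t*exp(-4*t) + exp(-4*t), -t*exp(-4*t)]
  [t*exp(-4*t), t*exp(-4*t) + exp(-4*t)]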